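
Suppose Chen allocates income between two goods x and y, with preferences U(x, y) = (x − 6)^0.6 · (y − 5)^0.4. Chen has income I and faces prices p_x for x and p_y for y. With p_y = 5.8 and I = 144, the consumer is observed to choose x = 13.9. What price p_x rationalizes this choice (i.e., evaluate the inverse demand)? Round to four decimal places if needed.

MRS = (3/2)·(y−5)/(x−6). Tangency with p_x/p_y gives y−5 = (2/3)·(p_x/p_y)·(x−6).
After buying the subsistence bundle (6, 5), a share 0.6 of the remaining income goes to x: x* = 6 + 0.6·(I − 6p_x − 5p_y)/p_x.
Set x* = 13.9 in the demand function and solve for p_x: p_x = 6.

p_x = 6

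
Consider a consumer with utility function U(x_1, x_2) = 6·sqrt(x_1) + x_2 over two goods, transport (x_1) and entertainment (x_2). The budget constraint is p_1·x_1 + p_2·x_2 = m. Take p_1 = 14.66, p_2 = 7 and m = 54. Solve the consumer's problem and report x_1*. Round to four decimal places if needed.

Plugging in: x_1* = (3·7/14.66)² = 2.052.

x_1* = 2.052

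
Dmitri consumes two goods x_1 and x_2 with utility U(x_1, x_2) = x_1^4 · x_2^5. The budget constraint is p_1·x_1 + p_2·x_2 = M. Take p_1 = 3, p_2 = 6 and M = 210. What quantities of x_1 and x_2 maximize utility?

MU_x_1/MU_x_2 = (4·x_2)/(5·x_1); tangency sets this equal to p_1/p_2.
Rearranging, p_2·x_2 = (5/4)·p_1·x_1. Substituting into the budget gives p_1·x_1·(1 + (5/4)) = M.
Demand: x_1*(p_1,p_2,M) = 4/9·M/p_1 and x_2* = 5/9·M/p_2.
At p_1=3, p_2=6, M=210: x_1* = 4/9·210/3 = 31.1111, x_2* = 19.4444.

x_1* = 31.1111, x_2* = 19.4444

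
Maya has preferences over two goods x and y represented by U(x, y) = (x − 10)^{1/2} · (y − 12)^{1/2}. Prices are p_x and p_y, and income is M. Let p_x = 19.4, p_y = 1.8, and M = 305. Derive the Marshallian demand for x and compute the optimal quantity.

MRS = (y−12)/(x−10). Tangency with p_x/p_y gives y−12 = (p_x/p_y)·(x−10).
Substituting into the budget: x* = 10 + 0.5·(M − 10·p_x − 12·p_y)/p_x, and y* = 12 + 0.5·(…)/p_y.
Discretionary income = 305 − 10·19.4 − 12·1.8 = 89.4; x* = 10 + 0.5·89.4/19.4 = 12.3041.

x* = 12.3041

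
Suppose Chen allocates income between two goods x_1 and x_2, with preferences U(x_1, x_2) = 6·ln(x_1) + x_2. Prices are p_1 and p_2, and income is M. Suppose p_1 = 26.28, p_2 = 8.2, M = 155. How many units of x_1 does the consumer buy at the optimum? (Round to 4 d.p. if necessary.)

MU_x_1 = 6/x_1, MU_x_2 = 1. Tangency: 6/x_1 = p_1/p_2.
So x_1*(p_1,p_2) = 6·p_2/p_1, independent of income; and x_2* = (M − 6·p_2)/p_2.
At the given prices: x_1* = 6·8.2/26.28 = 1.8721.

x_1* = 1.8721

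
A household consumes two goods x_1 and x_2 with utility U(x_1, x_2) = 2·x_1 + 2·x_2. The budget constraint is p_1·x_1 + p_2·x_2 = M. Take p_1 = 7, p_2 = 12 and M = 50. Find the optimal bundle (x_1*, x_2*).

x_1* = 7.1429, x_2* = 0

Perfect substitutes: compare marginal utility per dollar. 2/p_1 vs 2/p_2 → 0.2857 vs 0.1667.
x_1 gives more utility per dollar, so spend all income on x_1: x_1* = M/p_1, x_2* = 0.
Numerically: x_1* = 7.1429, x_2* = 0.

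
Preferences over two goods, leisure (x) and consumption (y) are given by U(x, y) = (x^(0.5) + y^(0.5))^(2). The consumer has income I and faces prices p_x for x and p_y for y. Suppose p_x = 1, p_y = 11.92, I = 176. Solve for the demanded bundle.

x* = 162.3777, y* = 1.1428

From the CES first-order condition, (y/x)^(0.5) = p_x/p_y.
Hence y/x = (p_x/p_y)^(1/(0.5)), i.e. raised to the 2 power.
With the ratio pinned down, the budget gives x* = I/(p_x + p_y·(y/x)) and y* = (y/x)·x*.
Numerically y/x = 0.007038, so x* = 176/(1 + 11.92·0.007038) = 162.3777 and y* = 0.007038·162.3777 = 1.1428.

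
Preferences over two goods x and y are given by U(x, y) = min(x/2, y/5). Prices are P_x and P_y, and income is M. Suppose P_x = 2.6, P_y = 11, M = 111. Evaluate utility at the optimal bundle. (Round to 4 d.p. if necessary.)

Demand: x*(P_x,P_y,M) = 2·M/(2·P_x + 5·P_y), y* = 5·M/(2·P_x + 5·P_y).
Here 2·2.6 + 5·11 = 60.2, giving x* = 3.6877 and y* = 9.2193.
Utility at the optimum: U(3.6877, 9.2193) = 1.8439.

V = 1.8439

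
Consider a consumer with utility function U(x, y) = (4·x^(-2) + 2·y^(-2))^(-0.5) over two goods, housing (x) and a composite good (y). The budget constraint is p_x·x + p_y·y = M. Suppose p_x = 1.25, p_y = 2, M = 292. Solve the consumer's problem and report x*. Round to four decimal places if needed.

x* = 111.9972

MRS = MU_x/MU_y = 2·(y/x)^(3). Set equal to p_x/p_y.
Solve for the ratio: y/x = [(1/2)·p_x/p_y]^(1/3).
Substitute y = (y/x)·x into the budget: x* = M/(p_x + p_y·(y/x)).
Numerically y/x = 0.678604, so x* = 292/(1.25 + 2·0.678604) = 111.9972.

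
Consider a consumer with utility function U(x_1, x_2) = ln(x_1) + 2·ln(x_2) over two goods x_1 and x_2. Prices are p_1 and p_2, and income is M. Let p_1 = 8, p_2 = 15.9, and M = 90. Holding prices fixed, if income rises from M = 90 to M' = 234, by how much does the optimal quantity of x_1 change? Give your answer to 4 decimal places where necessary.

The MRS is (1/2)·x_2/x_1. Set MRS = p_1/p_2.
So p_2·x_2 = 2·p_1·x_1; combined with the budget, a share 1/3 of income goes to x_1.
Demand: x_1*(p_1,p_2,M) = 1/3·M/p_1 and x_2* = 2/3·M/p_2.
At p_1=8, p_2=15.9, M=90: x_1* = 1/3·90/8 = 3.75.
At M' = 234: x_1* = 9.75. Change: 9.75 − 3.75 = 6.

Δx_1* = 6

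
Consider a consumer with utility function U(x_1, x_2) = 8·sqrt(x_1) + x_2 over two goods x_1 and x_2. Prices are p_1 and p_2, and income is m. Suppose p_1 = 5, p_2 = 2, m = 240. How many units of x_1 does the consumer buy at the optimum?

Plugging in: x_1* = (4·2/5)² = 2.56.

x_1* = 2.56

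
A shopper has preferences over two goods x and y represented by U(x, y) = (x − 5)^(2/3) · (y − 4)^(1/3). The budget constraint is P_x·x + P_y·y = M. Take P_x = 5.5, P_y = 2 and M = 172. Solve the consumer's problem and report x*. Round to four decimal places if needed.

x* = 21.5455

After buying the subsistence bundle (5, 4), a share 2/3 of the remaining income goes to x: x* = 5 + 2/3·(M − 5P_x − 4P_y)/P_x.
Discretionary income = 172 − 5·5.5 − 4·2 = 136.5; x* = 5 + 2/3·136.5/5.5 = 21.5455.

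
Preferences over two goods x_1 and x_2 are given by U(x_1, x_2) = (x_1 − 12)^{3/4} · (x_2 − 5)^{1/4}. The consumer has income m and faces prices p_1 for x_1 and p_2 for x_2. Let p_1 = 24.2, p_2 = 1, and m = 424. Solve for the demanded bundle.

x_1* = 15.9855, x_2* = 37.15

Let x_1' = x_1−12, x_2' = x_2−5. MRS = 3·x_2'/x_1' = p_1/p_2.
After buying the subsistence bundle (12, 5), a share 0.75 of the remaining income goes to x_1: x_1* = 12 + 0.75·(m − 12p_1 − 5p_2)/p_1.
Discretionary income = 424 − 12·24.2 − 5·1 = 128.6; x_1* = 12 + 0.75·128.6/24.2 = 15.9855; x_2* = 5 + 0.25·128.6/1 = 37.15.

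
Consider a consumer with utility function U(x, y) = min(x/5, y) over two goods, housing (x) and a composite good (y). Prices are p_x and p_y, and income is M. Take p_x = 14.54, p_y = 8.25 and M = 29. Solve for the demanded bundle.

x* = 1.7912, y* = 0.3582

Leontief preferences: the optimum is at the kink where x/5 = y/1, i.e. y = (1/5)·x.
Budget: p_x·x + p_y·(1/5)·x = M, so (5·p_x + p_y)·x = 5·M.
Demand: x*(p_x,p_y,M) = 5·M/(5·p_x + p_y), y* = M/(5·p_x + p_y).
Here 5·14.54 + 8.25 = 80.95, giving x* = 1.7912 and y* = 0.3582.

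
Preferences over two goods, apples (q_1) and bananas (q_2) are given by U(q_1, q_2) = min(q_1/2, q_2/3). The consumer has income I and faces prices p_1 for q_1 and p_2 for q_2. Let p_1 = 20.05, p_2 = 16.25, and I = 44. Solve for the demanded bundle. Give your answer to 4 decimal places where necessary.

q_1* = 0.9904, q_2* = 1.4856

Demand: q_1*(p_1,p_2,I) = 2·I/(2·p_1 + 3·p_2), q_2* = 3·I/(2·p_1 + 3·p_2).
Here 2·20.05 + 3·16.25 = 88.85, giving q_1* = 0.9904 and q_2* = 1.4856.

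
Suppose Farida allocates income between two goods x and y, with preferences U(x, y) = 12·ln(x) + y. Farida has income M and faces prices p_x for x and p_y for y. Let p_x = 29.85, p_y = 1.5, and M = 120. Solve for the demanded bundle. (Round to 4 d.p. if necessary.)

x* = 0.603, y* = 68

MU_x = 12/x, MU_y = 1. Tangency: 12/x = p_x/p_y.
So x*(p_x,p_y) = 12·p_y/p_x, independent of income; and y* = (M − 12·p_y)/p_y.
At the given prices: x* = 12·1.5/29.85 = 0.603, and y* = 68.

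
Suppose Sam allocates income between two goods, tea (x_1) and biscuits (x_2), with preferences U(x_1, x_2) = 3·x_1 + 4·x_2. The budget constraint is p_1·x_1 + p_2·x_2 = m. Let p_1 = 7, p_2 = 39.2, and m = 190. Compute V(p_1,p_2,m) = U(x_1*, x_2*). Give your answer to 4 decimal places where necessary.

Perfect substitutes: compare marginal utility per dollar. 3/p_1 vs 4/p_2 → 0.4286 vs 0.102.
x_1 gives more utility per dollar, so spend all income on x_1: x_1* = m/p_1, x_2* = 0.
Numerically: x_1* = 27.1429, x_2* = 0.
Utility at the optimum: U(27.1429, 0) = 81.4286.

V = 81.4286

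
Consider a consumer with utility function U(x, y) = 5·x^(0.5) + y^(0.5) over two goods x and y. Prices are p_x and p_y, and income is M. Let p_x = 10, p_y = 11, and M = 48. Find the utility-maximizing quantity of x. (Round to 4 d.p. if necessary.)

x* = 4.6316

MU_x ∝ 5·x^(-0.5), MU_y ∝ y^(-0.5), so MRS = 5·(y/x)^(0.5) = p_x/p_y.
Hence y/x = ((1/5)·p_x/p_y)^(1/(0.5)), i.e. raised to the 2 power.
Substitute y = (y/x)·x into the budget: x* = M/(p_x + p_y·(y/x)).
Numerically y/x = 0.033058, so x* = 48/(10 + 11·0.033058) = 4.6316.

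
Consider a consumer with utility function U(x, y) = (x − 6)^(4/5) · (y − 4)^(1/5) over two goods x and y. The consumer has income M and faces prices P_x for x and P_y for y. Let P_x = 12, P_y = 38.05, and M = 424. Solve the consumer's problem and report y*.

MRS = 4·(y−4)/(x−6). Tangency with P_x/P_y gives y−4 = (1/4)·(P_x/P_y)·(x−6).
Substituting into the budget: x* = 6 + 0.8·(M − 6·P_x − 4·P_y)/P_x, and y* = 4 + 0.2·(…)/P_y.
Discretionary income = 424 − 6·12 − 4·38.05 = 199.8; y* = 4 + 0.2·199.8/38.05 = 5.0502.

y* = 5.0502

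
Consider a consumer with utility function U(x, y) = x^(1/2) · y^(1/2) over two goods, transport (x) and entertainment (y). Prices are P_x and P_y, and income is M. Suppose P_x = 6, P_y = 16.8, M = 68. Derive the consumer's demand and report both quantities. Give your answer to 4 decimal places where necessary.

MU_x/MU_y = (0.5·y)/(0.5·x); tangency sets this equal to P_x/P_y.
So 0.5·P_y·y = 0.5·P_x·x; combined with the budget, a share 0.5 of income goes to x.
Demand: x*(P_x,P_y,M) = 0.5·M/P_x and y* = 0.5·M/P_y.
At P_x=6, P_y=16.8, M=68: x* = 0.5·68/6 = 5.6667, y* = 2.0238.

x* = 5.6667, y* = 2.0238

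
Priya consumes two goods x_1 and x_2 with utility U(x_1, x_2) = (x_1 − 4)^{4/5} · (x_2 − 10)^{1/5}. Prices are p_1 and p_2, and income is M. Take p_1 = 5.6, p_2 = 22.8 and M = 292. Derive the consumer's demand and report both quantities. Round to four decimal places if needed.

x_1* = 9.9429, x_2* = 10.3649

Let x_1' = x_1−4, x_2' = x_2−10. MRS = 4·x_2'/x_1' = p_1/p_2.
Substituting into the budget: x_1* = 4 + 0.8·(M − 4·p_1 − 10·p_2)/p_1, and x_2* = 10 + 0.2·(…)/p_2.
Discretionary income = 292 − 4·5.6 − 10·22.8 = 41.6; x_1* = 4 + 0.8·41.6/5.6 = 9.9429; x_2* = 10 + 0.2·41.6/22.8 = 10.3649.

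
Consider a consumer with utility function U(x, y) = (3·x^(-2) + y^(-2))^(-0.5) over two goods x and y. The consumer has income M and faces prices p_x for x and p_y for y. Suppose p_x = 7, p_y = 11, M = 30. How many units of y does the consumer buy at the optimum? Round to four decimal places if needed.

MU_x ∝ 3·x^(-3), MU_y ∝ y^(-3), so MRS = 3·(y/x)^(3) = p_x/p_y.
Solve for the ratio: y/x = [(1/3)·p_x/p_y]^(1/3).
Substitute y = (y/x)·x into the budget: x* = M/(p_x + p_y·(y/x)).
Numerically y/x = 0.596387, so x* = 30/(7 + 11·0.596387) = 2.2123 and y* = 0.596387·2.2123 = 1.3194.

y* = 1.3194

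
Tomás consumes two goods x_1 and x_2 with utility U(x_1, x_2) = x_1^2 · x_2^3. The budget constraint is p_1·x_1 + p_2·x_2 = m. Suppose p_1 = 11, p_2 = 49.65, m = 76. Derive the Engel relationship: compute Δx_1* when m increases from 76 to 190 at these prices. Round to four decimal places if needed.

Δx_1* = 4.1455

Demand: x_1*(p_1,p_2,m) = 0.4·m/p_1 and x_2* = 0.6·m/p_2.
At p_1=11, p_2=49.65, m=76: x_1* = 0.4·76/11 = 2.7636.
At m' = 190: x_1* = 6.9091. Change: 6.9091 − 2.7636 = 4.1455.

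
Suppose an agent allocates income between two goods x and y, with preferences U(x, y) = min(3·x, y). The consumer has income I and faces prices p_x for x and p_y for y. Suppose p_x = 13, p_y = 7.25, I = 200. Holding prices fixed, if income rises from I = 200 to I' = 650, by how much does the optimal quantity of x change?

Δx* = 12.9496

With perfect complements, no substitution: consume in ratio x:y = 1:3.
Budget: p_x·x + p_y·3·x = I, so (p_x + 3·p_y)·x = I.
Demand: x*(p_x,p_y,I) = I/(p_x + 3·p_y), y* = 3·I/(p_x + 3·p_y).
Here 13 + 3·7.25 = 34.75, giving x* = 5.7554.
At I' = 650: x* = 18.705. Change: 18.705 − 5.7554 = 12.9496.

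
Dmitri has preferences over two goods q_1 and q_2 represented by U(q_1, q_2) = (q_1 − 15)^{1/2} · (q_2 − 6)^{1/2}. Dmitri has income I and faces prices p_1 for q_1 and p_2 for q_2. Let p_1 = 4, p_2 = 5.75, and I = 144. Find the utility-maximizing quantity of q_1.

q_1* = 21.1875

This is Cobb-Douglas in (q_1−15, q_2−6): tangency gives 0.5·p_2·(q_2−6) = 0.5·p_1·(q_1−15).
After buying the subsistence bundle (15, 6), a share 0.5 of the remaining income goes to q_1: q_1* = 15 + 0.5·(I − 15p_1 − 6p_2)/p_1.
Discretionary income = 144 − 15·4 − 6·5.75 = 49.5; q_1* = 15 + 0.5·49.5/4 = 21.1875.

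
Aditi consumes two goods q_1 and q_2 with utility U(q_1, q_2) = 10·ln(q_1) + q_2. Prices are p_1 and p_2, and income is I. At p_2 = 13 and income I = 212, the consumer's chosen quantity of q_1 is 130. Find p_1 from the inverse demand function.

MU_q_1 = 10/q_1, MU_q_2 = 1. Tangency: 10/q_1 = p_1/p_2.
So q_1*(p_1,p_2) = 10·p_2/p_1, independent of income; and q_2* = (I − 10·p_2)/p_2.
Set q_1* = 130 in the demand function and solve for p_1: p_1 = 1.

p_1 = 1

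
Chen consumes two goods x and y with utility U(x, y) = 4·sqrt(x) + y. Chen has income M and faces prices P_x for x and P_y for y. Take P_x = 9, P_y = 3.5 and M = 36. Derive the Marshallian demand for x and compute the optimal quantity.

Set MRS = P_x/P_y: 2·x^(−1/2) = P_x/P_y.
Solve: √x = 2·P_y/P_x, so x*(P_x,P_y) = (2·P_y/P_x)², and y* = (M − P_x·x*)/P_y.
Plugging in: x* = (2·3.5/9)² = 0.6049.

x* = 0.6049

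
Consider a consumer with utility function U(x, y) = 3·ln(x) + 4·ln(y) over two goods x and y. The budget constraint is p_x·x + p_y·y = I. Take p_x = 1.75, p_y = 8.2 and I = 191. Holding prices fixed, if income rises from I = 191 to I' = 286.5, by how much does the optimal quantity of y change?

Demand: x*(p_x,p_y,I) = 3/7·I/p_x and y* = 4/7·I/p_y.
At p_x=1.75, p_y=8.2, I=191: y* = 4/7·191/8.2 = 13.3101.
At I' = 286.5: y* = 19.9652. Change: 19.9652 − 13.3101 = 6.6551.

Δy* = 6.6551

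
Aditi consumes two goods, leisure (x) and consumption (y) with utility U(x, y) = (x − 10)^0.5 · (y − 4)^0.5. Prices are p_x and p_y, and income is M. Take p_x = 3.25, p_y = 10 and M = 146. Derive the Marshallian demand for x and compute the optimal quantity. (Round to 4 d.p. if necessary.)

x* = 21.3077

MRS = (y−4)/(x−10). Tangency with p_x/p_y gives y−4 = (p_x/p_y)·(x−10).
Substituting into the budget: x* = 10 + 0.5·(M − 10·p_x − 4·p_y)/p_x, and y* = 4 + 0.5·(…)/p_y.
Discretionary income = 146 − 10·3.25 − 4·10 = 73.5; x* = 10 + 0.5·73.5/3.25 = 21.3077.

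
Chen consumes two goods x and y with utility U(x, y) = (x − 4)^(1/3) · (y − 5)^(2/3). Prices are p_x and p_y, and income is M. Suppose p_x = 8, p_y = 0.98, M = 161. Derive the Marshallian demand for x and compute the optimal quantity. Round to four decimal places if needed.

Discretionary income = 161 − 4·8 − 5·0.98 = 124.1; x* = 4 + 1/3·124.1/8 = 9.1708.

x* = 9.1708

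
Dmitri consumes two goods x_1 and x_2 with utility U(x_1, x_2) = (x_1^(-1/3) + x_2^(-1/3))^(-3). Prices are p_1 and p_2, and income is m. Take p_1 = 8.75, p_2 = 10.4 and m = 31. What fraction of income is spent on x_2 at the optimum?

Numerically x_2/x_1 = 0.878478, so x_1* = 31/(8.75 + 10.4·0.878478) = 1.7332 and x_2* = 0.878478·1.7332 = 1.5226.
Expenditure on x_2: 10.4·1.5226 = 15.8347; share = 0.5108.

share on x_2 = 0.5108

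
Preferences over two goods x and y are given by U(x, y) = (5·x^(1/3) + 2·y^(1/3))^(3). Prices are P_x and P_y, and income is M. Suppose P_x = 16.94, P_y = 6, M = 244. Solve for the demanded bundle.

With the ratio pinned down, the budget gives x* = M/(P_x + P_y·(y/x)) and y* = (y/x)·x*.
Numerically y/x = 1.200144, so x* = 244/(16.94 + 6·1.200144) = 10.1073 and y* = 1.200144·10.1073 = 12.1303.

x* = 10.1073, y* = 12.1303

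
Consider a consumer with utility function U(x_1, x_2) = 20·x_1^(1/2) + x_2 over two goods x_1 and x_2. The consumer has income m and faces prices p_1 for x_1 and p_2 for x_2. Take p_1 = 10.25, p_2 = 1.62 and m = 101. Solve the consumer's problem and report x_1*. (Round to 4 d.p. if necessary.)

Utility is quasi-linear in x_2; the FOC for x_1 is 10/√x_1 = p_1/p_2.
Solve: √x_1 = 10·p_2/p_1, so x_1*(p_1,p_2) = (10·p_2/p_1)², and x_2* = (m − p_1·x_1*)/p_2.
Plugging in: x_1* = (10·1.62/10.25)² = 2.4979.

x_1* = 2.4979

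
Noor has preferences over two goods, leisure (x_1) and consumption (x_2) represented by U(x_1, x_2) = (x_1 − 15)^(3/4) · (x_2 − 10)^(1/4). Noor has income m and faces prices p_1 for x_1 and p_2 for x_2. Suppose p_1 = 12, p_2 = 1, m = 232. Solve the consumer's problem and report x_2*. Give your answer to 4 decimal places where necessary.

x_2* = 20.5

Let x_1' = x_1−15, x_2' = x_2−10. MRS = 3·x_2'/x_1' = p_1/p_2.
Substituting into the budget: x_1* = 15 + 0.75·(m − 15·p_1 − 10·p_2)/p_1, and x_2* = 10 + 0.25·(…)/p_2.
Discretionary income = 232 − 15·12 − 10·1 = 42; x_2* = 10 + 0.25·42/1 = 20.5.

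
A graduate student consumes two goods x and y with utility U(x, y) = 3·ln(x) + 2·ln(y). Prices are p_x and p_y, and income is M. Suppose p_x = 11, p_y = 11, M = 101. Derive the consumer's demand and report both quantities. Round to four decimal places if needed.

x* = 5.5091, y* = 3.6727

Demand: x*(p_x,p_y,M) = 0.6·M/p_x and y* = 0.4·M/p_y.
At p_x=11, p_y=11, M=101: x* = 0.6·101/11 = 5.5091, y* = 3.6727.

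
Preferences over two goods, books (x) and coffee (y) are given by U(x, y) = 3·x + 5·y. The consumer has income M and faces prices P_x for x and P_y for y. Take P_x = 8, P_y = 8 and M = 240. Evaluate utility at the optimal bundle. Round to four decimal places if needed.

V = 150

Perfect substitutes: compare marginal utility per dollar. 3/P_x vs 5/P_y → 0.375 vs 0.625.
y gives more utility per dollar, so spend all income on y: y* = M/P_y, x* = 0.
Numerically: x* = 0, y* = 30.
Utility at the optimum: U(0, 30) = 150.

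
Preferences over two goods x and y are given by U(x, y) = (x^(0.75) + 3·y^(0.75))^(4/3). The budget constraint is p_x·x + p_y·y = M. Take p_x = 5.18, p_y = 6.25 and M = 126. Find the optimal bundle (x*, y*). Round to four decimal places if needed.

MRS = MU_x/MU_y = (1/3)·(y/x)^(0.25). Set equal to p_x/p_y.
Solve for the ratio: y/x = [3·p_x/p_y]^(4).
Substitute y = (y/x)·x into the budget: x* = M/(p_x + p_y·(y/x)).
Numerically y/x = 38.219411, so x* = 126/(5.18 + 6.25·38.219411) = 0.5163 and y* = 38.219411·0.5163 = 19.7321.

x* = 0.5163, y* = 19.7321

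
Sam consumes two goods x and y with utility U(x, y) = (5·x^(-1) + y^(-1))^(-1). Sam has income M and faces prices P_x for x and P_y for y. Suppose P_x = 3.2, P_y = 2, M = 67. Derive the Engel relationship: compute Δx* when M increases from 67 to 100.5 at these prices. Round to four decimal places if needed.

MRS = MU_x/MU_y = 5·(y/x)^(2). Set equal to P_x/P_y.
Solve for the ratio: y/x = [(1/5)·P_x/P_y]^(0.5).
Substitute y = (y/x)·x into the budget: x* = M/(P_x + P_y·(y/x)).
Numerically y/x = 0.565685, so x* = 67/(3.2 + 2·0.565685) = 15.4685.
At M' = 100.5: x* = 23.2028. Change: 23.2028 − 15.4685 = 7.7343.

Δx* = 7.7343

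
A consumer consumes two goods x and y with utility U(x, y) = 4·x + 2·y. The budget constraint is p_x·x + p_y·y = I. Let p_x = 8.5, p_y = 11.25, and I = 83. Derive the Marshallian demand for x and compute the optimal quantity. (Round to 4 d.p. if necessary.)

x* = 9.7647

Perfect substitutes: compare marginal utility per dollar. 4/p_x vs 2/p_y → 0.4706 vs 0.1778.
x gives more utility per dollar, so spend all income on x: x* = I/p_x, y* = 0.
Numerically: x* = 9.7647, y* = 0.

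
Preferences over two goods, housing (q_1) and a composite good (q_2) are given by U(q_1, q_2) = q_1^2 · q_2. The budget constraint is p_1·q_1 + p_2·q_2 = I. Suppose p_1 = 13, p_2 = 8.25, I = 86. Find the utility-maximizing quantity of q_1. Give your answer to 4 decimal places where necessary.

Demand: q_1*(p_1,p_2,I) = 2/3·I/p_1 and q_2* = 1/3·I/p_2.
At p_1=13, p_2=8.25, I=86: q_1* = 2/3·86/13 = 4.4103.

q_1* = 4.4103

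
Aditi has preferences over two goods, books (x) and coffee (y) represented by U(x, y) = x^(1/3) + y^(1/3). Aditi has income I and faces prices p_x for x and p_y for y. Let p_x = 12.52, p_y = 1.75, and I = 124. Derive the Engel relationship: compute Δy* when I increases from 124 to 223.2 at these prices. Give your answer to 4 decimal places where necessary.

From the CES first-order condition, (y/x)^(2/3) = p_x/p_y.
Hence y/x = (p_x/p_y)^(1/(2/3)), i.e. raised to the 1.5 power.
Substitute y = (y/x)·x into the budget: x* = I/(p_x + p_y·(y/x)).
Numerically y/x = 19.135923, so x* = 124/(12.52 + 1.75·19.135923) = 2.6952 and y* = 19.135923·2.6952 = 51.575.
At I' = 223.2: y* = 92.835. Change: 92.835 − 51.575 = 41.26.

Δy* = 41.26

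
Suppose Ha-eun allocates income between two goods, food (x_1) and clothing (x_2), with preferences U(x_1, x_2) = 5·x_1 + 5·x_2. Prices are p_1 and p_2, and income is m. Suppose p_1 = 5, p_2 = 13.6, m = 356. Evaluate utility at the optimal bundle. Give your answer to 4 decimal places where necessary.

Linear utility — the consumer picks whichever good has higher MU/price: 5/5 = 1 vs 5/13.6 = 0.3676.
x_1 gives more utility per dollar, so spend all income on x_1: x_1* = m/p_1, x_2* = 0.
Numerically: x_1* = 71.2, x_2* = 0.
Utility at the optimum: U(71.2, 0) = 356.

V = 356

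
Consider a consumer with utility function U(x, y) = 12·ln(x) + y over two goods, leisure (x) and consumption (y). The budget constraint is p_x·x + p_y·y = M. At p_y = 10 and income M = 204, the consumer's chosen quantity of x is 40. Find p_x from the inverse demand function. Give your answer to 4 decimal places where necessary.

MU_x = 12/x, MU_y = 1. Tangency: 12/x = p_x/p_y.
So x*(p_x,p_y) = 12·p_y/p_x, independent of income; and y* = (M − 12·p_y)/p_y.
Set x* = 40 in the demand function and solve for p_x: p_x = 3.

p_x = 3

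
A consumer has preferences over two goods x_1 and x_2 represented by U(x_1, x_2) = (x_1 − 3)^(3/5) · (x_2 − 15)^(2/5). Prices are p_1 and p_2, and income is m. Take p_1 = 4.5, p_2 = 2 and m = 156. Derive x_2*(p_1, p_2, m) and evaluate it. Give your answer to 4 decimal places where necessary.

This is Cobb-Douglas in (x_1−3, x_2−15): tangency gives 0.6·p_2·(x_2−15) = 0.4·p_1·(x_1−3).
Substituting into the budget: x_1* = 3 + 0.6·(m − 3·p_1 − 15·p_2)/p_1, and x_2* = 15 + 0.4·(…)/p_2.
Discretionary income = 156 − 3·4.5 − 15·2 = 112.5; x_2* = 15 + 0.4·112.5/2 = 37.5.

x_2* = 37.5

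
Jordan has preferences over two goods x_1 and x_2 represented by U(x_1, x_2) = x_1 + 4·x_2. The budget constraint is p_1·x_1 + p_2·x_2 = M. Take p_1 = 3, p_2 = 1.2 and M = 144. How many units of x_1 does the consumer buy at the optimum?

Perfect substitutes: compare marginal utility per dollar. 1/p_1 vs 4/p_2 → 0.3333 vs 3.3333.
x_2 gives more utility per dollar, so spend all income on x_2: x_2* = M/p_2, x_1* = 0.
Numerically: x_1* = 0, x_2* = 120.

x_1* = 0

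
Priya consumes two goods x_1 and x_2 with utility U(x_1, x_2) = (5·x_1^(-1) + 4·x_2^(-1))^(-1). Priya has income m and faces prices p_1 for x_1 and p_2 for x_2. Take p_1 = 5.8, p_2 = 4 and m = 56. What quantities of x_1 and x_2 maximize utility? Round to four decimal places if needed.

x_1* = 5.5401, x_2* = 5.9669

MU_x_1 ∝ 5·x_1^(-2), MU_x_2 ∝ 4·x_2^(-2), so MRS = (5/4)·(x_2/x_1)^(2) = p_1/p_2.
Hence x_2/x_1 = ((4/5)·p_1/p_2)^(1/(2)), i.e. raised to the 0.5 power.
Substitute x_2 = (x_2/x_1)·x_1 into the budget: x_1* = m/(p_1 + p_2·(x_2/x_1)).
Numerically x_2/x_1 = 1.077033, so x_1* = 56/(5.8 + 4·1.077033) = 5.5401 and x_2* = 1.077033·5.5401 = 5.9669.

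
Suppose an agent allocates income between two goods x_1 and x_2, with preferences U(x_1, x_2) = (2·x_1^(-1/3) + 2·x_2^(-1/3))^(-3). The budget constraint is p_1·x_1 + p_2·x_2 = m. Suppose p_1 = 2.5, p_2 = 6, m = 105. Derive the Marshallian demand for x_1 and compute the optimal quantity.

With the ratio pinned down, the budget gives x_1* = m/(p_1 + p_2·(x_2/x_1)) and x_2* = (x_2/x_1)·x_1*.
Numerically x_2/x_1 = 0.518611, so x_1* = 105/(2.5 + 6·0.518611) = 18.711.

x_1* = 18.711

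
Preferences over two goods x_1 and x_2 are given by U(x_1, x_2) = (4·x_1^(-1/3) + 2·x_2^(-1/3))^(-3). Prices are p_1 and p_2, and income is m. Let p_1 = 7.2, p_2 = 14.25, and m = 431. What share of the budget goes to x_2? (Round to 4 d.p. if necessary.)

share on x_2 = 0.4136

MU_x_1 ∝ 4·x_1^(-4/3), MU_x_2 ∝ 2·x_2^(-4/3), so MRS = 2·(x_2/x_1)^(4/3) = p_1/p_2.
Solve for the ratio: x_2/x_1 = [(1/2)·p_1/p_2]^(0.75).
Substitute x_2 = (x_2/x_1)·x_1 into the budget: x_1* = m/(p_1 + p_2·(x_2/x_1)).
Numerically x_2/x_1 = 0.356341, so x_1* = 431/(7.2 + 14.25·0.356341) = 35.1038 and x_2* = 0.356341·35.1038 = 12.5089.
Expenditure on x_2: 14.25·12.5089 = 178.2523; share = 0.4136.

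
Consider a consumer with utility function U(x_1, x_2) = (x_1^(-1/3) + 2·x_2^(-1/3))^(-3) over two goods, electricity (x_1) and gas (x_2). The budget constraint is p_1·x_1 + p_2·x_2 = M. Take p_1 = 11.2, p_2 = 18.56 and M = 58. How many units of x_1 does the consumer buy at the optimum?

x_1* = 1.7807

MRS = MU_x_1/MU_x_2 = (1/2)·(x_2/x_1)^(4/3). Set equal to p_1/p_2.
Solve for the ratio: x_2/x_1 = [2·p_1/p_2]^(0.75).
Substitute x_2 = (x_2/x_1)·x_1 into the budget: x_1* = M/(p_1 + p_2·(x_2/x_1)).
Numerically x_2/x_1 = 1.15147, so x_1* = 58/(11.2 + 18.56·1.15147) = 1.7807.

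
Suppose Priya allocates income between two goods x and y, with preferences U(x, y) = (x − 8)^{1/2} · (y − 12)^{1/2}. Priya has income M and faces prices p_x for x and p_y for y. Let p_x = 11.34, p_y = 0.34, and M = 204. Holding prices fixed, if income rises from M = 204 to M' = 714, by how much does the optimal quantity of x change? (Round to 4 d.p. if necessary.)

Δx* = 22.4868

This is Cobb-Douglas in (x−8, y−12): tangency gives 0.5·p_y·(y−12) = 0.5·p_x·(x−8).
After buying the subsistence bundle (8, 12), a share 0.5 of the remaining income goes to x: x* = 8 + 0.5·(M − 8p_x − 12p_y)/p_x.
Discretionary income = 204 − 8·11.34 − 12·0.34 = 109.2; x* = 8 + 0.5·109.2/11.34 = 12.8148.
At M' = 714: x* = 35.3016. Change: 35.3016 − 12.8148 = 22.4868.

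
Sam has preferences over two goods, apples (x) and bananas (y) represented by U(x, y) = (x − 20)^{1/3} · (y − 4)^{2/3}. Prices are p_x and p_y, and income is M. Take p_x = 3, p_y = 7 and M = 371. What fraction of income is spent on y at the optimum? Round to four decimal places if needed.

Let x' = x−20, y' = y−4. MRS = (1/2)·y'/x' = p_x/p_y.
Substituting into the budget: x* = 20 + 1/3·(M − 20·p_x − 4·p_y)/p_x, and y* = 4 + 2/3·(…)/p_y.
Discretionary income = 371 − 20·3 − 4·7 = 283; x* = 20 + 1/3·283/3 = 51.4444; y* = 4 + 2/3·283/7 = 30.9524.
Expenditure on y: 7·30.9524 = 216.6667; share = 0.584.

share on y = 0.584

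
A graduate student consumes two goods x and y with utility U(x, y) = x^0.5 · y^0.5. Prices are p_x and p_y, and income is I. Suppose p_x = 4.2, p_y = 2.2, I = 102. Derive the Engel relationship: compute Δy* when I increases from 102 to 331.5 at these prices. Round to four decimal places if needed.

Δy* = 52.1591

At p_x=4.2, p_y=2.2, I=102: y* = 0.5·102/2.2 = 23.1818.
At I' = 331.5: y* = 75.3409. Change: 75.3409 − 23.1818 = 52.1591.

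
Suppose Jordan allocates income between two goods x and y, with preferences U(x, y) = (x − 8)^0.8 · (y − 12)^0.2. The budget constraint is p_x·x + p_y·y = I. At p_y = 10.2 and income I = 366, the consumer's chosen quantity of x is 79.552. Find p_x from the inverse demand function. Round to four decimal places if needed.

p_x = 2.5

MRS = 4·(y−12)/(x−8). Tangency with p_x/p_y gives y−12 = (1/4)·(p_x/p_y)·(x−8).
Substituting into the budget: x* = 8 + 0.8·(I − 8·p_x − 12·p_y)/p_x, and y* = 12 + 0.2·(…)/p_y.
Set x* = 79.552 in the demand function and solve for p_x: p_x = 2.5.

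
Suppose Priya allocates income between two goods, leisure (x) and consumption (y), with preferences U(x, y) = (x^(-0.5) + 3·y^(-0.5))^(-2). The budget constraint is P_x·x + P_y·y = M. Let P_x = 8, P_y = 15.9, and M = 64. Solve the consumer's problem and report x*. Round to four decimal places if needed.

From the CES first-order condition, (1/3)·(y/x)^(1.5) = P_x/P_y.
Hence y/x = (3·P_x/P_y)^(1/(1.5)), i.e. raised to the 2/3 power.
Substitute y = (y/x)·x into the budget: x* = M/(P_x + P_y·(y/x)).
Numerically y/x = 1.315859, so x* = 64/(8 + 15.9·1.315859) = 2.2128.

x* = 2.2128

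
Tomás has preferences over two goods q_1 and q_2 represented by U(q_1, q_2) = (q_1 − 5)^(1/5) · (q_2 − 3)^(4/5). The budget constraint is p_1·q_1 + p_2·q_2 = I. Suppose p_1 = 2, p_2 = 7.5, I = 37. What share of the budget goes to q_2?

Let q_1' = q_1−5, q_2' = q_2−3. MRS = (1/4)·q_2'/q_1' = p_1/p_2.
After buying the subsistence bundle (5, 3), a share 0.2 of the remaining income goes to q_1: q_1* = 5 + 0.2·(I − 5p_1 − 3p_2)/p_1.
Discretionary income = 37 − 5·2 − 3·7.5 = 4.5; q_1* = 5 + 0.2·4.5/2 = 5.45; q_2* = 3 + 0.8·4.5/7.5 = 3.48.
Expenditure on q_2: 7.5·3.48 = 26.1; share = 0.7054.

share on q_2 = 0.7054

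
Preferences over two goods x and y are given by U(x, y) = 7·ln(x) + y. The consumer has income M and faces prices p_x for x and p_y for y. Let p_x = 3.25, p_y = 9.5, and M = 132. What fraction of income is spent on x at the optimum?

share on x = 0.5038

So x*(p_x,p_y) = 7·p_y/p_x, independent of income; and y* = (M − 7·p_y)/p_y.
At the given prices: x* = 7·9.5/3.25 = 20.4615, and y* = 6.8947.
Expenditure on x: 3.25·20.4615 = 66.5; share = 0.5038.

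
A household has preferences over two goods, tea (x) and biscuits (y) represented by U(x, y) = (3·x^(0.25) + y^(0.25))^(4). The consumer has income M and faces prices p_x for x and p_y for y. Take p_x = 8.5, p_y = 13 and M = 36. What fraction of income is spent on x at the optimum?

MRS = MU_x/MU_y = 3·(y/x)^(0.75). Set equal to p_x/p_y.
Hence y/x = ((1/3)·p_x/p_y)^(1/(0.75)), i.e. raised to the 4/3 power.
Substitute y = (y/x)·x into the budget: x* = M/(p_x + p_y·(y/x)).
Numerically y/x = 0.131161, so x* = 36/(8.5 + 13·0.131161) = 3.5276 and y* = 0.131161·3.5276 = 0.4627.
Expenditure on x: 8.5·3.5276 = 29.985; share = 0.8329.

share on x = 0.8329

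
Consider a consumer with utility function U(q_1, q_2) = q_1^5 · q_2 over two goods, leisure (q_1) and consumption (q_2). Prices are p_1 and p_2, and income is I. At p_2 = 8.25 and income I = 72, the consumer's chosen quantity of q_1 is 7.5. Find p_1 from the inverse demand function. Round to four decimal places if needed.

p_1 = 8

The MRS is 5·q_2/q_1. Set MRS = p_1/p_2.
Rearranging, p_2·q_2 = (1/5)·p_1·q_1. Substituting into the budget gives p_1·q_1·(1 + (1/5)) = I.
Demand: q_1*(p_1,p_2,I) = 5/6·I/p_1 and q_2* = 1/6·I/p_2.
Set q_1* = 7.5 in the demand function and solve for p_1: p_1 = 8.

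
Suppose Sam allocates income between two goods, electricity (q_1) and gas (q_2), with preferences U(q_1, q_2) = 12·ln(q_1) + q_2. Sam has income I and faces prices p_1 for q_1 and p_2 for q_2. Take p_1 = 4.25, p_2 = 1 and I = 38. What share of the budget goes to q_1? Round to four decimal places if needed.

share on q_1 = 0.3158

MU_q_1 = 12/q_1, MU_q_2 = 1. Tangency: 12/q_1 = p_1/p_2.
So q_1*(p_1,p_2) = 12·p_2/p_1, independent of income; and q_2* = (I − 12·p_2)/p_2.
At the given prices: q_1* = 12·1/4.25 = 2.8235, and q_2* = 26.
Expenditure on q_1: 4.25·2.8235 = 12; share = 0.3158.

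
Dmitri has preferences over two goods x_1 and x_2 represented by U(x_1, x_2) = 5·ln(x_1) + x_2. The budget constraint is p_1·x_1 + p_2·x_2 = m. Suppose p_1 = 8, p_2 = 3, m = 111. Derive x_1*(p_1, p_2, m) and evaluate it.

x_1* = 1.875

Set MRS = p_1/p_2: (5/x_1)/1 = p_1/p_2.
So x_1*(p_1,p_2) = 5·p_2/p_1, independent of income; and x_2* = (m − 5·p_2)/p_2.
At the given prices: x_1* = 5·3/8 = 1.875.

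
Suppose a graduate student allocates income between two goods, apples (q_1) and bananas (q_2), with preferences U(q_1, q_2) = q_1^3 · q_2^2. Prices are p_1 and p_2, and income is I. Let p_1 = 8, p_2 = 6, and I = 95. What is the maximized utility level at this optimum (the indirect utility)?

The MRS is (3/2)·q_2/q_1. Set MRS = p_1/p_2.
So 3·p_2·q_2 = 2·p_1·q_1; combined with the budget, a share 0.6 of income goes to q_1.
Demand: q_1*(p_1,p_2,I) = 0.6·I/p_1 and q_2* = 0.4·I/p_2.
At p_1=8, p_2=6, I=95: q_1* = 0.6·95/8 = 7.125, q_2* = 6.3333.
Utility at the optimum: U(7.125, 6.3333) = 14508.3926.

V = 14508.3926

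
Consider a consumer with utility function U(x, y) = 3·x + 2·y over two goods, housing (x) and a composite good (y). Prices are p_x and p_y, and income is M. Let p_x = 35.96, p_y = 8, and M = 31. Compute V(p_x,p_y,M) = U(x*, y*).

V = 7.75

Perfect substitutes: compare marginal utility per dollar. 3/p_x vs 2/p_y → 0.0834 vs 0.25.
y gives more utility per dollar, so spend all income on y: y* = M/p_y, x* = 0.
Numerically: x* = 0, y* = 3.875.
Utility at the optimum: U(0, 3.875) = 7.75.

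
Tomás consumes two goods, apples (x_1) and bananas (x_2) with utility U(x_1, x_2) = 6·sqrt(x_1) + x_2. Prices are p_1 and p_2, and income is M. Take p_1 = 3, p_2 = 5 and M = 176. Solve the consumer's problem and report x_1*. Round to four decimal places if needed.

x_1* = 25

Utility is quasi-linear in x_2; the FOC for x_1 is 3/√x_1 = p_1/p_2.
Thus x_1* = (3·p_2/p_1)² — independent of M — with the rest of income spent on x_2.
Plugging in: x_1* = (3·5/3)² = 25.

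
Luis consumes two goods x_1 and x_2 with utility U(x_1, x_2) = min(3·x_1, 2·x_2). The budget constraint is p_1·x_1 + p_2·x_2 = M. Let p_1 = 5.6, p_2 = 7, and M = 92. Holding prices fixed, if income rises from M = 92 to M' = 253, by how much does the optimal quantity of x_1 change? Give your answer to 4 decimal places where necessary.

With perfect complements, no substitution: consume in ratio x_1:x_2 = 2:3.
Budget: p_1·x_1 + p_2·(3/2)·x_1 = M, so (2·p_1 + 3·p_2)·x_1 = 2·M.
Demand: x_1*(p_1,p_2,M) = 2·M/(2·p_1 + 3·p_2), x_2* = 3·M/(2·p_1 + 3·p_2).
Here 2·5.6 + 3·7 = 32.2, giving x_1* = 5.7143.
At M' = 253: x_1* = 15.7143. Change: 15.7143 − 5.7143 = 10.

Δx_1* = 10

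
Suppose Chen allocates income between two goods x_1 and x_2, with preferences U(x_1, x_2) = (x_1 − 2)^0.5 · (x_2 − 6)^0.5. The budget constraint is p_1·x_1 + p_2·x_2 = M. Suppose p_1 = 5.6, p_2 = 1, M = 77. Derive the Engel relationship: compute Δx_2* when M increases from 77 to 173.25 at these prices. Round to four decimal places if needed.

Δx_2* = 48.125

Let x_1' = x_1−2, x_2' = x_2−6. MRS = x_2'/x_1' = p_1/p_2.
After buying the subsistence bundle (2, 6), a share 0.5 of the remaining income goes to x_1: x_1* = 2 + 0.5·(M − 2p_1 − 6p_2)/p_1.
Discretionary income = 77 − 2·5.6 − 6·1 = 59.8; x_2* = 6 + 0.5·59.8/1 = 35.9.
At M' = 173.25: x_2* = 84.025. Change: 84.025 − 35.9 = 48.125.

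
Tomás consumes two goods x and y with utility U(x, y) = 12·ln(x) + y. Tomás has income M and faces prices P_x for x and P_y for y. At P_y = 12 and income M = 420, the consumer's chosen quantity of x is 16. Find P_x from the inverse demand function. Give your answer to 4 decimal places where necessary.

P_x = 9

MU_x = 12/x, MU_y = 1. Tangency: 12/x = P_x/P_y.
So x*(P_x,P_y) = 12·P_y/P_x, independent of income; and y* = (M − 12·P_y)/P_y.
Set x* = 16 in the demand function and solve for P_x: P_x = 9.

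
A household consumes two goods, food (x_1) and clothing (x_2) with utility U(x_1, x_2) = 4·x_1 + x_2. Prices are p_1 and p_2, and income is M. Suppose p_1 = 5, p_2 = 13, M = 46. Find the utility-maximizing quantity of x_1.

x_1* = 9.2

Perfect substitutes: compare marginal utility per dollar. 4/p_1 vs 1/p_2 → 0.8 vs 0.0769.
x_1 gives more utility per dollar, so spend all income on x_1: x_1* = M/p_1, x_2* = 0.
Numerically: x_1* = 9.2, x_2* = 0.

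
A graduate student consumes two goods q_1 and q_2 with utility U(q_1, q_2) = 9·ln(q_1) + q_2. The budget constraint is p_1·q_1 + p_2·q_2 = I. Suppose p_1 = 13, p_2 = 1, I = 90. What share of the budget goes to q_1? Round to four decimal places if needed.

MU_q_1 = 9/q_1, MU_q_2 = 1. Tangency: 9/q_1 = p_1/p_2.
So q_1*(p_1,p_2) = 9·p_2/p_1, independent of income; and q_2* = (I − 9·p_2)/p_2.
At the given prices: q_1* = 9·1/13 = 0.6923, and q_2* = 81.
Expenditure on q_1: 13·0.6923 = 9; share = 0.1.

share on q_1 = 0.1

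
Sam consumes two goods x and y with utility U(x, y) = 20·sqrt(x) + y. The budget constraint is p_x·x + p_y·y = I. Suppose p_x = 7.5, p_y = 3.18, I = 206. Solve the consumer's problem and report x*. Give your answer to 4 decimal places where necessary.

Utility is quasi-linear in y; the FOC for x is 10/√x = p_x/p_y.
Solve: √x = 10·p_y/p_x, so x*(p_x,p_y) = (10·p_y/p_x)², and y* = (I − p_x·x*)/p_y.
Plugging in: x* = (10·3.18/7.5)² = 17.9776.

x* = 17.9776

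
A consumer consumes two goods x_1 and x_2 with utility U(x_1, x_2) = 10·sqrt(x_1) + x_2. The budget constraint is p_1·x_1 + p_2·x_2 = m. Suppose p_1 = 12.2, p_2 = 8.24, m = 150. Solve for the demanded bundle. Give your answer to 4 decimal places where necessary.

Solve: √x_1 = 5·p_2/p_1, so x_1*(p_1,p_2) = (5·p_2/p_1)², and x_2* = (m − p_1·x_1*)/p_2.
Plugging in: x_1* = (5·8.24/12.2)² = 11.4045, x_2* = 1.3186.

x_1* = 11.4045, x_2* = 1.3186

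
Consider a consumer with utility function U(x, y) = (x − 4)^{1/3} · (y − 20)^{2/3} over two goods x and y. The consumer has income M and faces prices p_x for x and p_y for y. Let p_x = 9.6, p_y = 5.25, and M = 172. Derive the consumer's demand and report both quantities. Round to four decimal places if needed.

After buying the subsistence bundle (4, 20), a share 1/3 of the remaining income goes to x: x* = 4 + 1/3·(M − 4p_x − 20p_y)/p_x.
Discretionary income = 172 − 4·9.6 − 20·5.25 = 28.6; x* = 4 + 1/3·28.6/9.6 = 4.9931; y* = 20 + 2/3·28.6/5.25 = 23.6317.

x* = 4.9931, y* = 23.6317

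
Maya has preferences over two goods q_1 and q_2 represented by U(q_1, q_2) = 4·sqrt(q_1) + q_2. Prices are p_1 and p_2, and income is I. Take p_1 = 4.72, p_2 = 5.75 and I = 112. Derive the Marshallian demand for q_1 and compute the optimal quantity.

q_1* = 5.9362

Plugging in: q_1* = (2·5.75/4.72)² = 5.9362.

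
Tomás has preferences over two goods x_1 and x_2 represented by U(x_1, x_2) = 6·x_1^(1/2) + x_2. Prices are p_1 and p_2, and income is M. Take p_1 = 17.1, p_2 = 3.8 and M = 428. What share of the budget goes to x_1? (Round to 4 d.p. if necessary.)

Solve: √x_1 = 3·p_2/p_1, so x_1*(p_1,p_2) = (3·p_2/p_1)², and x_2* = (M − p_1·x_1*)/p_2.
Plugging in: x_1* = (3·3.8/17.1)² = 0.4444, x_2* = 110.6316.
Expenditure on x_1: 17.1·0.4444 = 7.6; share = 0.0178.

share on x_1 = 0.0178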